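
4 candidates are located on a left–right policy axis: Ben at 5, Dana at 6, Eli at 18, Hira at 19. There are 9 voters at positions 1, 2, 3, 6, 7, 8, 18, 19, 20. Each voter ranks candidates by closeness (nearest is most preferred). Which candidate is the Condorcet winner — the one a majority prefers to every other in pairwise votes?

With single-peaked preferences on a line, the Condorcet winner is the candidate closest to the median voter.
The median voter (position 7) is closest to Dana at 6.
Check: Dana vs Hira — voters closer to Dana: 6 of 9.

Dana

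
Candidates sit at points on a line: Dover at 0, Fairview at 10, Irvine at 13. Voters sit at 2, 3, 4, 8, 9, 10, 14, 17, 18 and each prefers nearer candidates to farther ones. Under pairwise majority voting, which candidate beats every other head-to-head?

With single-peaked preferences on a line, the Condorcet winner is the candidate closest to the median voter.
The median voter (position 9) is closest to Fairview at 10.
Check: Fairview vs Irvine — voters closer to Fairview: 6 of 9.

Fairview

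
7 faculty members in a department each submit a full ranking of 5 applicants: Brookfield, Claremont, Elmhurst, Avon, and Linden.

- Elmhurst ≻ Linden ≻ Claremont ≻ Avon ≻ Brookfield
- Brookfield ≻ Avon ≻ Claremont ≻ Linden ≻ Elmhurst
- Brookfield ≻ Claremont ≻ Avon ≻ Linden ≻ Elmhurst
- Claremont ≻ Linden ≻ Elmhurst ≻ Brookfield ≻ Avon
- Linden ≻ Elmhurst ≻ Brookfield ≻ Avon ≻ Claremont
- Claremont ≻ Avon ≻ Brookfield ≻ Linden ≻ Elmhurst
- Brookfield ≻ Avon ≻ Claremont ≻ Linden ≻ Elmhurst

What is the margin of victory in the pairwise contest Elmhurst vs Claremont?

3

Ballots ranking Elmhurst above Claremont: 2.
Ballots ranking Claremont above Elmhurst: 5.
Claremont wins 5–2, a margin of 3.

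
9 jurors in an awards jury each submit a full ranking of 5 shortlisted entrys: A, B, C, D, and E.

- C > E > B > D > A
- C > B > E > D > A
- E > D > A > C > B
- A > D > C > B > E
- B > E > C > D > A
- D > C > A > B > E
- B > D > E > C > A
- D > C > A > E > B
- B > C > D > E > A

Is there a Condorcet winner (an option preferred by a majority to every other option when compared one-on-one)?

No

Head-to-head results (9 voters total):
A vs B: B wins 5–4.
A vs C: C wins 7–2.
A vs D: D wins 8–1.
A vs E: E wins 6–3.
B vs C: C wins 6–3.
B vs D: B wins 5–4.
B vs E: B wins 6–3.
C vs D: D wins 5–4.
C vs E: C wins 6–3.
D vs E: D wins 5–4.
No candidate beats all others: B beats D beats C beats B, a majority cycle.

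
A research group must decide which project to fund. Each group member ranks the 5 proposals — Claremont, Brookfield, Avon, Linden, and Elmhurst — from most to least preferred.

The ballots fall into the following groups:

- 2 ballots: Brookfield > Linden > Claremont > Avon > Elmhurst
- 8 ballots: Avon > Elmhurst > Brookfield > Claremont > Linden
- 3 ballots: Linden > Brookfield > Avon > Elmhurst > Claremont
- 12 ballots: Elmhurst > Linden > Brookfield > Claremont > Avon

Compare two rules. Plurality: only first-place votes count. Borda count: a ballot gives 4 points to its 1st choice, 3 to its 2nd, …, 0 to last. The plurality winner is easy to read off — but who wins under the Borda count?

Plurality first-place counts: Claremont 0, Brookfield 2, Avon 8, Linden 3, Elmhurst 12 → Elmhurst.
Borda totals: Claremont 24, Brookfield 57, Avon 40, Linden 54, Elmhurst 75 → Elmhurst.

Elmhurst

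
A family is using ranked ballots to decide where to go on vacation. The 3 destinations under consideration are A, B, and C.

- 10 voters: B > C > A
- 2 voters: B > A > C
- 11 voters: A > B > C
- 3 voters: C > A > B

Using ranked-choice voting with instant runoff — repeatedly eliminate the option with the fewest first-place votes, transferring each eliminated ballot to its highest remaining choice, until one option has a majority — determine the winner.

Round 1: B 12, A 11, C 3. C has the fewest and is eliminated.
Round 2: A 14, B 12. A has a majority.

A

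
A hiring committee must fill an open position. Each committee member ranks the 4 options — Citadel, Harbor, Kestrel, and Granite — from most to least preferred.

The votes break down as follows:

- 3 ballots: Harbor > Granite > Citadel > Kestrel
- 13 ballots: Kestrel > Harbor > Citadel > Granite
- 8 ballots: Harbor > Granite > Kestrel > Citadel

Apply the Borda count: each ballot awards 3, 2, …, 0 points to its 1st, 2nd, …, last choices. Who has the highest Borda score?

Borda scores:
  Citadel: 3·1 + 13·1 + 8·0 = 16
  Harbor: 3·3 + 13·2 + 8·3 = 59
  Kestrel: 3·0 + 13·3 + 8·1 = 47
  Granite: 3·2 + 13·0 + 8·2 = 22
Harbor has the highest total.

Harbor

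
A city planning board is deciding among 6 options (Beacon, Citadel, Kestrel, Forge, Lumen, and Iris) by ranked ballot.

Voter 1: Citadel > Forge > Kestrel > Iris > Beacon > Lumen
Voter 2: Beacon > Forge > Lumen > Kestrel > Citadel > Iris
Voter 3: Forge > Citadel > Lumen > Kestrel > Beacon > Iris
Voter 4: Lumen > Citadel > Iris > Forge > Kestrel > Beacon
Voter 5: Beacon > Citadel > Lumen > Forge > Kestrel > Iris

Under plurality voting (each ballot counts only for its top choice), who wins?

First-place vote totals:
  Beacon: 2
  Citadel: 1
  Kestrel: 0
  Forge: 1
  Lumen: 1
  Iris: 0
Beacon has the most first-place votes.

Beacon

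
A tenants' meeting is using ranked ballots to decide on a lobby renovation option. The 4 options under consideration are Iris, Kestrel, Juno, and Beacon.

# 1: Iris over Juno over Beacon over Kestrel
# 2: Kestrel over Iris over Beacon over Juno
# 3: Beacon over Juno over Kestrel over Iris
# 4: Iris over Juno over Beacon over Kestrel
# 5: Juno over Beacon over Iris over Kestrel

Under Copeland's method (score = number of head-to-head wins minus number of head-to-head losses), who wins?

Pairwise results:
  Iris vs Kestrel: Iris wins 3–2.
  Iris vs Juno: Iris wins 3–2.
  Iris vs Beacon: Iris wins 3–2.
  Kestrel vs Juno: Juno wins 4–1.
  Kestrel vs Beacon: Beacon wins 4–1.
  Juno vs Beacon: Juno wins 3–2.
Copeland scores (wins − losses):
  Iris: 3 − 0 = 3
  Kestrel: 0 − 3 = -3
  Juno: 2 − 1 = 1
  Beacon: 1 − 2 = -1
Iris has the best Copeland score.

Iris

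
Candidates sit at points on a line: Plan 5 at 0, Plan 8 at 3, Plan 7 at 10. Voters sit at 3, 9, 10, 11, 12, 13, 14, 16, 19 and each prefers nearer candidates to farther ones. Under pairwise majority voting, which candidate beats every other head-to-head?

With single-peaked preferences on a line, the Condorcet winner is the candidate closest to the median voter.
The median voter (position 12) is closest to Plan 7 at 10.
Check: Plan 7 vs Plan 5 — voters closer to Plan 7: 8 of 9.

Plan 7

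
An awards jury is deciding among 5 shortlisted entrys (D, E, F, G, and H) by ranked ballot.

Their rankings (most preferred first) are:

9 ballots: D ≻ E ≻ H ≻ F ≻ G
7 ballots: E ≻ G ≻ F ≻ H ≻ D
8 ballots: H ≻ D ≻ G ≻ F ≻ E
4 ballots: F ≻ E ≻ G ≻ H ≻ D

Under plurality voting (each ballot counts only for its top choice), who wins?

D

First-place vote totals:
  D: 9
  E: 7
  F: 4
  G: 0
  H: 8
D has the most first-place votes.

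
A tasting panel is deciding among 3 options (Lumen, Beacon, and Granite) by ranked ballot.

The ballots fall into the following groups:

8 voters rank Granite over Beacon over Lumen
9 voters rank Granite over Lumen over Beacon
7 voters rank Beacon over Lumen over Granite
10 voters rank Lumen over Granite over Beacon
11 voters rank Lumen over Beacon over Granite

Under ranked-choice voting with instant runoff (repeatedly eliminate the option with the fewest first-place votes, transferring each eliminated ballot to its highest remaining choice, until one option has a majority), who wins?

Lumen

Round 1: Lumen 21, Granite 17, Beacon 7. Beacon has the fewest and is eliminated.
Round 2: Lumen 28, Granite 17. Lumen has a majority.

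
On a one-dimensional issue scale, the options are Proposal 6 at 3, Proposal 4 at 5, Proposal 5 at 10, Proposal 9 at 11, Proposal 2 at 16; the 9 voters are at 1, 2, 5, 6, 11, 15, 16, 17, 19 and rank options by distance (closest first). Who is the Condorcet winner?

With single-peaked preferences on a line, the Condorcet winner is the candidate closest to the median voter.
The median voter (position 11) is closest to Proposal 9 at 11.
Check: Proposal 9 vs Proposal 4 — voters closer to Proposal 9: 5 of 9.

Proposal 9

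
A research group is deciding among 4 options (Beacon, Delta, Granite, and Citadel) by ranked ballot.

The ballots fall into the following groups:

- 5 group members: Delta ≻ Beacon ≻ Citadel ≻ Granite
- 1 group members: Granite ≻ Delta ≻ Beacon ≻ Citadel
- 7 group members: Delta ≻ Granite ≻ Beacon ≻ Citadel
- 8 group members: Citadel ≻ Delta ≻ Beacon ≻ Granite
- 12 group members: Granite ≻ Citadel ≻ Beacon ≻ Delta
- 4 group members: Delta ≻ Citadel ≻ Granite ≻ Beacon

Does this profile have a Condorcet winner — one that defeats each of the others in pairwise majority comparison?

Head-to-head results (37 voters total):
Beacon vs Delta: Delta wins 25–12.
Beacon vs Granite: Granite wins 24–13.
Beacon vs Citadel: Citadel wins 24–13.
Delta vs Granite: Delta wins 24–13.
Delta vs Citadel: Citadel wins 20–17.
Granite vs Citadel: Granite wins 20–17.
No candidate beats all others: Delta beats Granite beats Citadel beats Delta, a majority cycle.

No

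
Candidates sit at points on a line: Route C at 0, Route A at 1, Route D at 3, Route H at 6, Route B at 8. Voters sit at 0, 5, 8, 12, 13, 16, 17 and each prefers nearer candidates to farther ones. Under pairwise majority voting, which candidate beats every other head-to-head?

With single-peaked preferences on a line, the Condorcet winner is the candidate closest to the median voter.
The median voter (position 12) is closest to Route B at 8.
Check: Route B vs Route D — voters closer to Route B: 5 of 7.

Route B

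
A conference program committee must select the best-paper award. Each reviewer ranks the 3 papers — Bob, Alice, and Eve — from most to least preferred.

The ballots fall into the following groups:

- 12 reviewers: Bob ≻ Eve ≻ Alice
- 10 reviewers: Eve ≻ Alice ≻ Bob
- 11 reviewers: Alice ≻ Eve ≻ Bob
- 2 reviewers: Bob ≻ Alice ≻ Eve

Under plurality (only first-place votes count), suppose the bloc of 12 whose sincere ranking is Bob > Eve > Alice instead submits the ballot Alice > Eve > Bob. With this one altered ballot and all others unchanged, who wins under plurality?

First-place totals with the altered ballot: Bob 2, Alice 23, Eve 10.
The switch changes the winner from Bob to Alice.

Alice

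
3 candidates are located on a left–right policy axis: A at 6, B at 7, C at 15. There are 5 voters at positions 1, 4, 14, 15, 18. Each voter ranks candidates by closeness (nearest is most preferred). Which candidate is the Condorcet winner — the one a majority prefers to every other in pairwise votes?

With single-peaked preferences on a line, the Condorcet winner is the candidate closest to the median voter.
The median voter (position 14) is closest to C at 15.
Check: C vs A — voters closer to C: 3 of 5.

C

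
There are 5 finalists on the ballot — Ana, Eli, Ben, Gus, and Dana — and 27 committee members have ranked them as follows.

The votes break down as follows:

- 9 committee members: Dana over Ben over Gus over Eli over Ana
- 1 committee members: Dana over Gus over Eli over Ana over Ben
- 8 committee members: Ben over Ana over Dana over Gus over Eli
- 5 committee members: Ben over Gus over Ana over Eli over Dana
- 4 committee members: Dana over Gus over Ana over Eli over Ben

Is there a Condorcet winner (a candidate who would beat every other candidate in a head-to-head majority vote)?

Head-to-head results (27 voters total):
Ana vs Eli: Ana wins 17–10.
Ana vs Ben: Ben wins 22–5.
Ana vs Gus: Gus wins 19–8.
Ana vs Dana: Dana wins 14–13.
Eli vs Ben: Ben wins 22–5.
Eli vs Gus: Gus wins 27–0.
Eli vs Dana: Dana wins 22–5.
Ben vs Gus: Ben wins 22–5.
Ben vs Dana: Dana wins 14–13.
Gus vs Dana: Dana wins 22–5.
Dana beats each rival — Ana (14–13), Eli (22–5), Ben (14–13), Gus (22–5) — so Dana is the Condorcet winner.

Yes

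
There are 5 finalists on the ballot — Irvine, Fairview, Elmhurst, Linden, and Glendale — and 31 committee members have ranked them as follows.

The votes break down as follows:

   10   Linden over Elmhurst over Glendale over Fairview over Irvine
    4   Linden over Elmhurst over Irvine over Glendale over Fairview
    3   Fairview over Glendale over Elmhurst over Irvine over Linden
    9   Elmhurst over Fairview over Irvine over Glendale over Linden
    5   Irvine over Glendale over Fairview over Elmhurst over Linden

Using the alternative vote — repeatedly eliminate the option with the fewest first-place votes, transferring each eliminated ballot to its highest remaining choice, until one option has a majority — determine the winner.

Elmhurst

Round 1: Linden 14, Elmhurst 9, Irvine 5, Fairview 3, Glendale 0. Glendale has the fewest and is eliminated.
Round 2: Linden 14, Elmhurst 9, Irvine 5, Fairview 3. Fairview has the fewest and is eliminated.
Round 3: Linden 14, Elmhurst 12, Irvine 5. Irvine has the fewest and is eliminated.
Round 4: Elmhurst 17, Linden 14. Elmhurst has a majority.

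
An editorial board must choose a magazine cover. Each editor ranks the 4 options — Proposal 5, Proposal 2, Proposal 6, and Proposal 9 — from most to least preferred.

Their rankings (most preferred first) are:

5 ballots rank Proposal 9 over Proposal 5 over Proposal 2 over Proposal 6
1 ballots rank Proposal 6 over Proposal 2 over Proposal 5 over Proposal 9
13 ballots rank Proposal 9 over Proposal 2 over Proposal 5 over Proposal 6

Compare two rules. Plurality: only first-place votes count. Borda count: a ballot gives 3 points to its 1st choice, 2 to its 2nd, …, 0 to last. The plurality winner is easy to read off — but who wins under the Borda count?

Plurality first-place counts: Proposal 5 0, Proposal 2 0, Proposal 6 1, Proposal 9 18 → Proposal 9.
Borda totals: Proposal 5 24, Proposal 2 33, Proposal 6 3, Proposal 9 54 → Proposal 9.

Proposal 9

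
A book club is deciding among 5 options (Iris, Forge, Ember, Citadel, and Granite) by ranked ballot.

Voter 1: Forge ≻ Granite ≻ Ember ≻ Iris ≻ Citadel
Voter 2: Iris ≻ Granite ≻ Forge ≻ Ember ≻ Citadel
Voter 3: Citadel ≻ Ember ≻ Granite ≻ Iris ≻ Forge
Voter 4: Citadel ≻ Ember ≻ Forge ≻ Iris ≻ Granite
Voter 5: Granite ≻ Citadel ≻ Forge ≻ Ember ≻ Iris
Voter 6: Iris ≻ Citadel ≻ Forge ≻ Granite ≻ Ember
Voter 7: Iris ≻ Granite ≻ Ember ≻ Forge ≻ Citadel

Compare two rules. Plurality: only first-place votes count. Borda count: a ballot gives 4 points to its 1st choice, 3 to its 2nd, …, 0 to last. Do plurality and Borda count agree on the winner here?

No

Plurality first-place counts: Iris 3, Forge 1, Ember 0, Citadel 2, Granite 1 → Iris.
Borda totals: Iris 15, Forge 13, Ember 12, Citadel 14, Granite 16 → Granite.
The two rules disagree: plurality picks Iris, Borda picks Granite.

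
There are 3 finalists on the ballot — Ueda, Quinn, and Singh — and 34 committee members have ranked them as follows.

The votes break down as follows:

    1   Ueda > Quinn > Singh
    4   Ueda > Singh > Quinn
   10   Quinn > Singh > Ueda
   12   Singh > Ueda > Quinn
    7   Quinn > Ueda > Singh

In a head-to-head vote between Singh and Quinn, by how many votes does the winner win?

Ballots ranking Singh above Quinn: 4+12 = 16.
Ballots ranking Quinn above Singh: 1+10+7 = 18.
Quinn wins 18–16, a margin of 2.

2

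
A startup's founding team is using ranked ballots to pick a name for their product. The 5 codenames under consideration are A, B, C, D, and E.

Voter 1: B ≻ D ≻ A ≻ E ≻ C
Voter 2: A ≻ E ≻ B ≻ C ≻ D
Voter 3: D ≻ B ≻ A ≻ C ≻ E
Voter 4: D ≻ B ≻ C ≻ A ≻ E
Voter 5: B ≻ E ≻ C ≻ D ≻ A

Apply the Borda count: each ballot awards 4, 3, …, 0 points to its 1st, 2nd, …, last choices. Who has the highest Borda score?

B

Borda scores:
  A: 2 + 4 + 2 + 1 + 0 = 9
  B: 4 + 2 + 3 + 3 + 4 = 16
  C: 0 + 1 + 1 + 2 + 2 = 6
  D: 3 + 0 + 4 + 4 + 1 = 12
  E: 1 + 3 + 0 + 0 + 3 = 7
B has the highest total.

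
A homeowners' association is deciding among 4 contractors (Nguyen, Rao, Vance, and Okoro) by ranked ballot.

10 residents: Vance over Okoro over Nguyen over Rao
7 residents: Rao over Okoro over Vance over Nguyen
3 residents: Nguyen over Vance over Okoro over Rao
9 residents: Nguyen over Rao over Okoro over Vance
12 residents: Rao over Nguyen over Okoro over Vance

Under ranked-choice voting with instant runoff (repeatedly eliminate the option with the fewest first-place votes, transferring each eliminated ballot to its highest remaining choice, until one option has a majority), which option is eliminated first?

Okoro

Round 1: Rao 19, Nguyen 12, Vance 10, Okoro 0. Okoro has the fewest and is eliminated.
Round 2: Rao 19, Nguyen 12, Vance 10. Vance has the fewest and is eliminated.
Round 3: Nguyen 22, Rao 19. Nguyen has a majority.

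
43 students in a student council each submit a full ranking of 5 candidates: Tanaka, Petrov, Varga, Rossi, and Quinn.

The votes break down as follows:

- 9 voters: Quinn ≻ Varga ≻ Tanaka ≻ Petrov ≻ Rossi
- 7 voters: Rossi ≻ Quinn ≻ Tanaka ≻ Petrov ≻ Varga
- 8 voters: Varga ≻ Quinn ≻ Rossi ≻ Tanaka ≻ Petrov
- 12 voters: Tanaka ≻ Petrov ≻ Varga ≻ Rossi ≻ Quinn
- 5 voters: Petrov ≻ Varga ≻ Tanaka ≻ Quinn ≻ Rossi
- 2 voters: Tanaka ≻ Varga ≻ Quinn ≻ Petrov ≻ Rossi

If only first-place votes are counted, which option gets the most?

First-place vote totals:
  Tanaka: 14
  Petrov: 5
  Varga: 8
  Rossi: 7
  Quinn: 9
Tanaka has the most first-place votes.

Tanaka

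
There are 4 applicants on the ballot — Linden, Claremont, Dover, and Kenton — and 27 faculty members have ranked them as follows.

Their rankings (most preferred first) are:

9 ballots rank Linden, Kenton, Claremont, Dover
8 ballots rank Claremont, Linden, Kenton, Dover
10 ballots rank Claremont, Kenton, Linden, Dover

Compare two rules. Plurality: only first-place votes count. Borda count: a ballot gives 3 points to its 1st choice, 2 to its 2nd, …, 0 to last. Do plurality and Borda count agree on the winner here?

Plurality first-place counts: Linden 9, Claremont 18, Dover 0, Kenton 0 → Claremont.
Borda totals: Linden 53, Claremont 63, Dover 0, Kenton 46 → Claremont.
The two rules agree on Claremont.

Yes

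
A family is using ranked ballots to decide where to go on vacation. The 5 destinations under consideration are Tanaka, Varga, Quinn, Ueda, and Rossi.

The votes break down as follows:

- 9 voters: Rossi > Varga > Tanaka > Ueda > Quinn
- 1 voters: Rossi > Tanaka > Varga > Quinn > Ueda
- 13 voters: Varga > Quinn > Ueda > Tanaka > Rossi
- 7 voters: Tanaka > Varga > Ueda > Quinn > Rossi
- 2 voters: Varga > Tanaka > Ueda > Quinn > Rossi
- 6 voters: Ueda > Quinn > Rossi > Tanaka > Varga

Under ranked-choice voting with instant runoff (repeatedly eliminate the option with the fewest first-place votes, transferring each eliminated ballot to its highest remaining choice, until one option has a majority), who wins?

Varga

Round 1: Varga 15, Rossi 10, Tanaka 7, Ueda 6, Quinn 0. Quinn has the fewest and is eliminated.
Round 2: Varga 15, Rossi 10, Tanaka 7, Ueda 6. Ueda has the fewest and is eliminated.
Round 3: Rossi 16, Varga 15, Tanaka 7. Tanaka has the fewest and is eliminated.
Round 4: Varga 22, Rossi 16. Varga has a majority.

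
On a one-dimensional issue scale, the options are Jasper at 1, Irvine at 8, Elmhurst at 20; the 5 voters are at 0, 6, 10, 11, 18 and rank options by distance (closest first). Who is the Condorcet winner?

Irvine

With single-peaked preferences on a line, the Condorcet winner is the candidate closest to the median voter.
The median voter (position 10) is closest to Irvine at 8.
Check: Irvine vs Jasper — voters closer to Irvine: 4 of 5.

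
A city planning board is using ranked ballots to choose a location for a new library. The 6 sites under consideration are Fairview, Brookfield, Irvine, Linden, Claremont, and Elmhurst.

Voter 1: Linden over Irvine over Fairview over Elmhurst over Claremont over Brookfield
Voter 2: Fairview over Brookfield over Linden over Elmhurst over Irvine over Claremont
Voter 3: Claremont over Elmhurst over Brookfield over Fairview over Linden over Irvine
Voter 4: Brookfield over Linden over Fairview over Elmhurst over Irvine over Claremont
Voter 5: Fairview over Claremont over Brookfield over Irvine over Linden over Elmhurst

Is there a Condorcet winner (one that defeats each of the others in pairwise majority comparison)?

Yes

Head-to-head results (5 voters total):
Fairview vs Brookfield: Fairview wins 3–2.
Fairview vs Irvine: Fairview wins 4–1.
Fairview vs Linden: Fairview wins 3–2.
Fairview vs Claremont: Fairview wins 4–1.
Fairview vs Elmhurst: Fairview wins 4–1.
Brookfield vs Irvine: Brookfield wins 4–1.
Brookfield vs Linden: Brookfield wins 4–1.
Brookfield vs Claremont: Claremont wins 3–2.
Brookfield vs Elmhurst: Brookfield wins 3–2.
Irvine vs Linden: Linden wins 4–1.
Irvine vs Claremont: Irvine wins 3–2.
Irvine vs Elmhurst: Elmhurst wins 3–2.
Linden vs Claremont: Linden wins 3–2.
Linden vs Elmhurst: Linden wins 4–1.
Claremont vs Elmhurst: Elmhurst wins 3–2.
Fairview beats each rival — Brookfield (3–2), Irvine (4–1), Linden (3–2), Claremont (4–1), Elmhurst (4–1) — so Fairview is the Condorcet winner.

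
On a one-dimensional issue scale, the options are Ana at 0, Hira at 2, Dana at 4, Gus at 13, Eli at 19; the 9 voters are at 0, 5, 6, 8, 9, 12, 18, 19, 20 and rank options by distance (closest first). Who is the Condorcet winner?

With single-peaked preferences on a line, the Condorcet winner is the candidate closest to the median voter.
The median voter (position 9) is closest to Gus at 13.
Check: Gus vs Eli — voters closer to Gus: 6 of 9.

Gus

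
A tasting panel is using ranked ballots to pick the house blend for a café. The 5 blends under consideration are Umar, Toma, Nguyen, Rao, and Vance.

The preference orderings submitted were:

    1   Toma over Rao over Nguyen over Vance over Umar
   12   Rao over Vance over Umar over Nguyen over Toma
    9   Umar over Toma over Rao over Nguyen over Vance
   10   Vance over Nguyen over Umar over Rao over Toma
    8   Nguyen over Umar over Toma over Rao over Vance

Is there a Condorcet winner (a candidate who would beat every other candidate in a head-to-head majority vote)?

Head-to-head results (40 voters total):
Umar vs Toma: Umar wins 39–1.
Umar vs Nguyen: Umar wins 21–19.
Umar vs Rao: Umar wins 27–13.
Umar vs Vance: Vance wins 23–17.
Toma vs Nguyen: Nguyen wins 30–10.
Toma vs Rao: Rao wins 22–18.
Toma vs Vance: Vance wins 22–18.
Nguyen vs Rao: Rao wins 22–18.
Nguyen vs Vance: Vance wins 22–18.
Rao vs Vance: Rao wins 30–10.
No candidate beats all others: Umar beats Rao beats Vance beats Umar, a majority cycle.

No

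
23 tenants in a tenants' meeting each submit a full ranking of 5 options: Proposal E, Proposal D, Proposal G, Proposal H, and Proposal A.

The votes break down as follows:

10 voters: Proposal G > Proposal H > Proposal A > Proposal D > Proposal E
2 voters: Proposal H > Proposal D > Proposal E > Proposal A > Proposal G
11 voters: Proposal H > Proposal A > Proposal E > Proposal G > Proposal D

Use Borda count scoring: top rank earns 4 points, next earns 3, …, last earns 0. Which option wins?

Borda scores:
  Proposal E: 10·0 + 2·2 + 11·2 = 26
  Proposal D: 10·1 + 2·3 + 11·0 = 16
  Proposal G: 10·4 + 2·0 + 11·1 = 51
  Proposal H: 10·3 + 2·4 + 11·4 = 82
  Proposal A: 10·2 + 2·1 + 11·3 = 55
Proposal H has the highest total.

Proposal H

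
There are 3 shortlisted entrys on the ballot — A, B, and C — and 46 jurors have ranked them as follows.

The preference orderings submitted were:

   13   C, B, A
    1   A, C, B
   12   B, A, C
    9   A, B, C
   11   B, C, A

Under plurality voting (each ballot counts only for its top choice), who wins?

First-place vote totals:
  A: 10
  B: 23
  C: 13
B has the most first-place votes.

B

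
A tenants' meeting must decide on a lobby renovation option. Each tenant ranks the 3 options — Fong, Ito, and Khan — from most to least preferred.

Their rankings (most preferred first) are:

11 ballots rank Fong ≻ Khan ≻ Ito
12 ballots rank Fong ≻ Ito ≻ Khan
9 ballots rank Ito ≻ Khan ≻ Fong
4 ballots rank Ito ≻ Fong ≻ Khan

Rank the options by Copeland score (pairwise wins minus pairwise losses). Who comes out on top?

Fong

Pairwise results:
  Fong vs Ito: Fong wins 23–13.
  Fong vs Khan: Fong wins 27–9.
  Ito vs Khan: Ito wins 25–11.
Copeland scores (wins − losses):
  Fong: 2 − 0 = 2
  Ito: 1 − 1 = 0
  Khan: 0 − 2 = -2
Fong has the best Copeland score.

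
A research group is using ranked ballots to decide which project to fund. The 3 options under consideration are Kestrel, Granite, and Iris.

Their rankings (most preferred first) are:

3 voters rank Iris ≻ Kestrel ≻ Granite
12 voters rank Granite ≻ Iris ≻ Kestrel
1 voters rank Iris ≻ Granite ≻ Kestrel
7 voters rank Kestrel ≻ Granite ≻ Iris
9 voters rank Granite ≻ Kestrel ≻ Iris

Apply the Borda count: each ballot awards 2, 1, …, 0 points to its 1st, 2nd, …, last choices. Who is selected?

Granite

Borda scores:
  Kestrel: 3·1 + 12·0 + 0 + 7·2 + 9·1 = 26
  Granite: 3·0 + 12·2 + 1 + 7·1 + 9·2 = 50
  Iris: 3·2 + 12·1 + 2 + 7·0 + 9·0 = 20
Granite has the highest total.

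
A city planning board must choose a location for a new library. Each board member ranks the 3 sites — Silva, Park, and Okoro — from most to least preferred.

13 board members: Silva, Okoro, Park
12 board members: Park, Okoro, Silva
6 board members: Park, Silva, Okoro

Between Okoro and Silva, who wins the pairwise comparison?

Silva

Ballots ranking Okoro above Silva: 12.
Ballots ranking Silva above Okoro: 13+6 = 19.
Silva wins the head-to-head, 19–12.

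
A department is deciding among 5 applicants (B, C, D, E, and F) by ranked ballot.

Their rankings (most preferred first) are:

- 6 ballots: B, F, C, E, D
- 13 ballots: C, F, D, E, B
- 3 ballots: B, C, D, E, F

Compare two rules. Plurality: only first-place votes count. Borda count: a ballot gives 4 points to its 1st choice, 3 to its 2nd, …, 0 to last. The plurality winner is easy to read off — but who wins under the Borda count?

Plurality first-place counts: B 9, C 13, D 0, E 0, F 0 → C.
Borda totals: B 36, C 73, D 32, E 22, F 57 → C.

C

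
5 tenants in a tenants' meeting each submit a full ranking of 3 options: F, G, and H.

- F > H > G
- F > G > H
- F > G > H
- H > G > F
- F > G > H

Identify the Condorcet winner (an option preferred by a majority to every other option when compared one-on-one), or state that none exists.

F

Head-to-head results (5 voters total):
F vs G: F wins 4–1.
F vs H: F wins 4–1.
G vs H: G wins 3–2.
F beats each rival — G (4–1), H (4–1) — so F is the Condorcet winner.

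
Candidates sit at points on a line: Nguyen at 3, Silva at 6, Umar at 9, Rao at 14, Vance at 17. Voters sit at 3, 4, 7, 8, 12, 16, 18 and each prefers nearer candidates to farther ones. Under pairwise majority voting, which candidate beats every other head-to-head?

Umar

With single-peaked preferences on a line, the Condorcet winner is the candidate closest to the median voter.
The median voter (position 8) is closest to Umar at 9.
Check: Umar vs Nguyen — voters closer to Umar: 5 of 7.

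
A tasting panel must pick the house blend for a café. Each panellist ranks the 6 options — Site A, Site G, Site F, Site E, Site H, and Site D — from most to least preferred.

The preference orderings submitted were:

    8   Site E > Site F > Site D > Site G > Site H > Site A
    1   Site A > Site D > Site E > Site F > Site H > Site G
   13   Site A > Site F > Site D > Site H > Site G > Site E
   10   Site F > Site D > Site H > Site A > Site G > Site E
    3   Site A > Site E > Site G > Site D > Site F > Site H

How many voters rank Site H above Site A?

18

Ballots ranking Site H above Site A: 8+10 = 18.
Ballots ranking Site A above Site H: 1+13+3 = 17.
So 18 of 35 voters prefer Site H to Site A.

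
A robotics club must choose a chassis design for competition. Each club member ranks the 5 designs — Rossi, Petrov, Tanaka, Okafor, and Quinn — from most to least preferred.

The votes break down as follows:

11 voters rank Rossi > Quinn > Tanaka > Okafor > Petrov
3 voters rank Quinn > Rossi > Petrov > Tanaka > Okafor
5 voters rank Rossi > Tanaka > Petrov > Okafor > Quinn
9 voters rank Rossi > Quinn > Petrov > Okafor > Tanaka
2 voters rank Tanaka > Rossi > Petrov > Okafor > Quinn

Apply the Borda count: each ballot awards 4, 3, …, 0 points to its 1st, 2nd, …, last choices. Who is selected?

Rossi

Borda scores:
  Rossi: 11·4 + 3·3 + 5·4 + 9·4 + 2·3 = 115
  Petrov: 11·0 + 3·2 + 5·2 + 9·2 + 2·2 = 38
  Tanaka: 11·2 + 3·1 + 5·3 + 9·0 + 2·4 = 48
  Okafor: 11·1 + 3·0 + 5·1 + 9·1 + 2·1 = 27
  Quinn: 11·3 + 3·4 + 5·0 + 9·3 + 2·0 = 72
Rossi has the highest total.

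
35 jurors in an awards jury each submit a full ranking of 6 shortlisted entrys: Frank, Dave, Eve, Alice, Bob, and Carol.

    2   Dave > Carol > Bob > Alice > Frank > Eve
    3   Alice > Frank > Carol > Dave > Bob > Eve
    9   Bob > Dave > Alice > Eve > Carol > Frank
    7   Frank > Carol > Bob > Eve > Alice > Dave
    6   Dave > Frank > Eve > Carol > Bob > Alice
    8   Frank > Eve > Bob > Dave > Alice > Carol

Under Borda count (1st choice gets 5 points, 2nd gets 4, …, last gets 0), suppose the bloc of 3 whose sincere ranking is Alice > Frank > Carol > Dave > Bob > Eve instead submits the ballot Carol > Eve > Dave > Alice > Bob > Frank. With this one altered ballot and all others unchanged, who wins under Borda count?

Bob

Borda totals with the altered ballot: Frank 101, Dave 101, Eve 94, Alice 52, Bob 105, Carol 72.
The switch changes the winner from Frank to Bob.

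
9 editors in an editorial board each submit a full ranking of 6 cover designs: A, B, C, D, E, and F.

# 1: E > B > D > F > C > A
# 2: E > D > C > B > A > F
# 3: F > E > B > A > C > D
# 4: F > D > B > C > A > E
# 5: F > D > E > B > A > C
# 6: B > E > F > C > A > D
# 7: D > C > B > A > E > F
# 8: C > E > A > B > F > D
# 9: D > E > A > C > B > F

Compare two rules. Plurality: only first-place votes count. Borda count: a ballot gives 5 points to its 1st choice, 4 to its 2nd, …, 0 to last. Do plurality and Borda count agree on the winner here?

No

Plurality first-place counts: A 0, B 1, C 1, D 2, E 2, F 3 → F.
Borda totals: A 14, B 25, C 20, D 25, E 30, F 21 → E.
The two rules disagree: plurality picks F, Borda picks E.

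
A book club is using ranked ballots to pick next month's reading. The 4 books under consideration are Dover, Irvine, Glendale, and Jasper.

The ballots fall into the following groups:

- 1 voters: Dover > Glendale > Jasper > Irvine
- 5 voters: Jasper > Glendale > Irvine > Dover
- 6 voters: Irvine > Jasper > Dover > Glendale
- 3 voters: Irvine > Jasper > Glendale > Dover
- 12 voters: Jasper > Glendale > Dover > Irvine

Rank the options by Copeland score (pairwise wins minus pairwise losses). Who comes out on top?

Jasper

Pairwise results:
  Dover vs Irvine: Irvine wins 14–13.
  Dover vs Glendale: Glendale wins 20–7.
  Dover vs Jasper: Jasper wins 26–1.
  Irvine vs Glendale: Glendale wins 18–9.
  Irvine vs Jasper: Jasper wins 18–9.
  Glendale vs Jasper: Jasper wins 26–1.
Copeland scores (wins − losses):
  Dover: 0 − 3 = -3
  Irvine: 1 − 2 = -1
  Glendale: 2 − 1 = 1
  Jasper: 3 − 0 = 3
Jasper has the best Copeland score.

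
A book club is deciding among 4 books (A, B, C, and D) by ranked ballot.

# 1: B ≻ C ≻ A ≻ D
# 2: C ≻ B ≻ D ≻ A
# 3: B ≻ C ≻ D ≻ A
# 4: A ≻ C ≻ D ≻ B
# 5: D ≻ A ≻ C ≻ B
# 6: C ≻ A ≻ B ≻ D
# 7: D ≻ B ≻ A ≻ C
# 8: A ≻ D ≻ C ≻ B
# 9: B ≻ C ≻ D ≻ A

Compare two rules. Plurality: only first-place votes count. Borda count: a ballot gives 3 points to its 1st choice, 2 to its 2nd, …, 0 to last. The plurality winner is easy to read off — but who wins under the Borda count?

C

Plurality first-place counts: A 2, B 3, C 2, D 2 → B.
Borda totals: A 12, B 14, C 16, D 12 → C.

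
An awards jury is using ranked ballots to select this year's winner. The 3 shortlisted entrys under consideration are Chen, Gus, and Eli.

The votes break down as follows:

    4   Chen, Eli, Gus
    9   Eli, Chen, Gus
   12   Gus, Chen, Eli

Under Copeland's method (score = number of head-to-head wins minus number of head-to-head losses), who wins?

Pairwise results:
  Chen vs Gus: Chen wins 13–12.
  Chen vs Eli: Chen wins 16–9.
  Gus vs Eli: Eli wins 13–12.
Copeland scores (wins − losses):
  Chen: 2 − 0 = 2
  Gus: 0 − 2 = -2
  Eli: 1 − 1 = 0
Chen has the best Copeland score.

Chen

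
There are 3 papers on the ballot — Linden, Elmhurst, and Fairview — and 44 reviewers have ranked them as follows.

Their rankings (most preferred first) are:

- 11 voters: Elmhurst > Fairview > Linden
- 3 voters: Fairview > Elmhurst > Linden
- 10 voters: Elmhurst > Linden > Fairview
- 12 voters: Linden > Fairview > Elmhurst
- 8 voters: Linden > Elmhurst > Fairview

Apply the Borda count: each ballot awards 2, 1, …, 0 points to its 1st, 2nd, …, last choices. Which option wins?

Borda scores:
  Linden: 11·0 + 3·0 + 10·1 + 12·2 + 8·2 = 50
  Elmhurst: 11·2 + 3·1 + 10·2 + 12·0 + 8·1 = 53
  Fairview: 11·1 + 3·2 + 10·0 + 12·1 + 8·0 = 29
Elmhurst has the highest total.

Elmhurst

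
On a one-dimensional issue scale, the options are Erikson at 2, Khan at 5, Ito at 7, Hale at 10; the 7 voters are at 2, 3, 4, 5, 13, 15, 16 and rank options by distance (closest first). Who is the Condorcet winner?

With single-peaked preferences on a line, the Condorcet winner is the candidate closest to the median voter.
The median voter (position 5) is closest to Khan at 5.
Check: Khan vs Erikson — voters closer to Khan: 5 of 7.

Khan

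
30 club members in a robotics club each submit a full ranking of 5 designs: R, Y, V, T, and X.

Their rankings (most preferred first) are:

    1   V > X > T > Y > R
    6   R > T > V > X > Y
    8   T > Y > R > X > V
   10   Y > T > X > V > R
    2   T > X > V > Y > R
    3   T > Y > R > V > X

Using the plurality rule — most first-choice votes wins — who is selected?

First-place vote totals:
  R: 6
  Y: 10
  V: 1
  T: 13
  X: 0
T has the most first-place votes.

T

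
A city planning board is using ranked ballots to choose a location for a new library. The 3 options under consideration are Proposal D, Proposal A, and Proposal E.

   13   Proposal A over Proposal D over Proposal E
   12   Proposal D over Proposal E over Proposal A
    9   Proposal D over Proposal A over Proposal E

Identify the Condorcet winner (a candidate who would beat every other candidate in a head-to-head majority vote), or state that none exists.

Head-to-head results (34 voters total):
Proposal D vs Proposal A: Proposal D wins 21–13.
Proposal D vs Proposal E: Proposal D wins 34–0.
Proposal A vs Proposal E: Proposal A wins 22–12.
Proposal D beats each rival — Proposal A (21–13), Proposal E (34–0) — so Proposal D is the Condorcet winner.

Proposal D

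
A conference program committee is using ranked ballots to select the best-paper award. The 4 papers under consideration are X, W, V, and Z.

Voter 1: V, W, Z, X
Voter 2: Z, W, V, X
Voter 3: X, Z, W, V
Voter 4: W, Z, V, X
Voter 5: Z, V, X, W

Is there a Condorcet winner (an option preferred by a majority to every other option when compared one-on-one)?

Yes

Head-to-head results (5 voters total):
X vs W: W wins 3–2.
X vs V: V wins 4–1.
X vs Z: Z wins 4–1.
W vs V: W wins 3–2.
W vs Z: Z wins 3–2.
V vs Z: Z wins 4–1.
Z beats each rival — X (4–1), W (3–2), V (4–1) — so Z is the Condorcet winner.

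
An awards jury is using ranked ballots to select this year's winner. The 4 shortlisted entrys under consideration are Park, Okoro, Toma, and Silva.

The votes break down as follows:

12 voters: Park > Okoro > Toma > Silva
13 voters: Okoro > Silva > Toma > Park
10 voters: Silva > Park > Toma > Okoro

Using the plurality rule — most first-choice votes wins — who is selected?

First-place vote totals:
  Park: 12
  Okoro: 13
  Toma: 0
  Silva: 10
Okoro has the most first-place votes.

Okoro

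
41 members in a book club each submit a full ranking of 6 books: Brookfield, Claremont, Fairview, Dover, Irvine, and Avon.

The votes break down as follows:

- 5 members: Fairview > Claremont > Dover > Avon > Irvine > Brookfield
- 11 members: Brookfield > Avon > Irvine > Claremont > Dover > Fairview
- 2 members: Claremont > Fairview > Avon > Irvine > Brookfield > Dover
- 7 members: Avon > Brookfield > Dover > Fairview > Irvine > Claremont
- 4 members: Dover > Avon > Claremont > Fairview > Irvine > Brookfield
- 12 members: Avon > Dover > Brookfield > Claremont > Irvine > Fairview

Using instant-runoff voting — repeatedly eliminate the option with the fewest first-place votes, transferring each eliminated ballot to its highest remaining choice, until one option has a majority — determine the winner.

Avon

Round 1: Avon 19, Brookfield 11, Fairview 5, Dover 4, Claremont 2, Irvine 0. Irvine has the fewest and is eliminated.
Round 2: Avon 19, Brookfield 11, Fairview 5, Dover 4, Claremont 2. Claremont has the fewest and is eliminated.
Round 3: Avon 19, Brookfield 11, Fairview 7, Dover 4. Dover has the fewest and is eliminated.
Round 4: Avon 23, Brookfield 11, Fairview 7. Avon has a majority.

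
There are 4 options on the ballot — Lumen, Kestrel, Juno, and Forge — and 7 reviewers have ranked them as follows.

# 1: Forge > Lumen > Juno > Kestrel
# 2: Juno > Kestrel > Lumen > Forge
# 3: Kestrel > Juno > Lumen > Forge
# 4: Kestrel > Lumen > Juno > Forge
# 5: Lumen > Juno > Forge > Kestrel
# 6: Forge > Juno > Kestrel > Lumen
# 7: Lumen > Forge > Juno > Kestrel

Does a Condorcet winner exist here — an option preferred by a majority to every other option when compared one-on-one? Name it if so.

None — there is no Condorcet winner

Head-to-head results (7 voters total):
Lumen vs Kestrel: Kestrel wins 4–3.
Lumen vs Juno: Lumen wins 4–3.
Lumen vs Forge: Lumen wins 5–2.
Kestrel vs Juno: Juno wins 5–2.
Kestrel vs Forge: Forge wins 4–3.
Juno vs Forge: Juno wins 4–3.
No candidate beats all others: Lumen beats Juno beats Kestrel beats Lumen, a majority cycle.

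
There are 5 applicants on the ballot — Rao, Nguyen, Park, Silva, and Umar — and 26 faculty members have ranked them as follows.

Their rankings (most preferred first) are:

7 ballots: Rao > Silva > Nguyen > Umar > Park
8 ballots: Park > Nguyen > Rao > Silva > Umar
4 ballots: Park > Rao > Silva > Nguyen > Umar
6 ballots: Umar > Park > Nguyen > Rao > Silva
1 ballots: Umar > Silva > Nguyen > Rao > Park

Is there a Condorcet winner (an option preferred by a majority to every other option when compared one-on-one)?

No

Head-to-head results (26 voters total):
Rao vs Nguyen: Nguyen wins 15–11.
Rao vs Park: Park wins 18–8.
Rao vs Silva: Rao wins 25–1.
Rao vs Umar: Rao wins 19–7.
Nguyen vs Park: Park wins 18–8.
Nguyen vs Silva: Nguyen wins 14–12.
Nguyen vs Umar: Nguyen wins 19–7.
Park vs Silva: Park wins 18–8.
Park vs Umar: Umar wins 14–12.
Silva vs Umar: Silva wins 19–7.
No candidate beats all others: Rao beats Umar beats Park beats Rao, a majority cycle.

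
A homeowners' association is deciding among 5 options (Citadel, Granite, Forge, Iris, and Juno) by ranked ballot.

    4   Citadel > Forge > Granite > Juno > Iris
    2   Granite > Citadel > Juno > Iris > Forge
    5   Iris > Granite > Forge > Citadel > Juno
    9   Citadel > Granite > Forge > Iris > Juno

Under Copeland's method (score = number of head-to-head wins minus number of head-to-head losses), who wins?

Pairwise results:
  Citadel vs Granite: Citadel wins 13–7.
  Citadel vs Forge: Citadel wins 15–5.
  Citadel vs Iris: Citadel wins 15–5.
  Citadel vs Juno: Citadel wins 20–0.
  Granite vs Forge: Granite wins 16–4.
  Granite vs Iris: Granite wins 15–5.
  Granite vs Juno: Granite wins 20–0.
  Forge vs Iris: Forge wins 13–7.
  Forge vs Juno: Forge wins 18–2.
  Iris vs Juno: Iris wins 14–6.
Copeland scores (wins − losses):
  Citadel: 4 − 0 = 4
  Granite: 3 − 1 = 2
  Forge: 2 − 2 = 0
  Iris: 1 − 3 = -2
  Juno: 0 − 4 = -4
Citadel has the best Copeland score.

Citadel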